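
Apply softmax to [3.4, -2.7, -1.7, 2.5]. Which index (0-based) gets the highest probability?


Softmax is a monotonic transformation, so it preserves the argmax.
We need to find the index of the maximum logit.
Index 0: 3.4
Index 1: -2.7
Index 2: -1.7
Index 3: 2.5
Maximum logit = 3.4 at index 0

0


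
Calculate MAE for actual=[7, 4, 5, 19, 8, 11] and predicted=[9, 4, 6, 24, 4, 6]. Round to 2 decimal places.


Absolute errors: [2, 0, 1, 5, 4, 5]
Sum of absolute errors = 17
MAE = 17 / 6 = 2.83

2.83


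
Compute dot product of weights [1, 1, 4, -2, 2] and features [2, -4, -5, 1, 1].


Element-wise products:
1 * 2 = 2
1 * -4 = -4
4 * -5 = -20
-2 * 1 = -2
2 * 1 = 2
Sum = 2 + -4 + -20 + -2 + 2
= -22

-22


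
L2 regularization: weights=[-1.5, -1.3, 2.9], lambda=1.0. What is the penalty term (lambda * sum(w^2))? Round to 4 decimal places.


Squaring each weight:
(-1.5)^2 = 2.25
(-1.3)^2 = 1.69
2.9^2 = 8.41
Sum of squares = 12.35
Penalty = 1.0 * 12.35 = 12.3500

12.3500


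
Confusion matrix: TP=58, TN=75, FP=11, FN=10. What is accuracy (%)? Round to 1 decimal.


Accuracy = (TP + TN) / (TP + TN + FP + FN) * 100
= (58 + 75) / (58 + 75 + 11 + 10)
= 133 / 154
= 0.8636
= 86.4%

86.4


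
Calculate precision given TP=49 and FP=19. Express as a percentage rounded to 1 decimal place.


Precision = TP / (TP + FP) * 100
= 49 / (49 + 19)
= 49 / 68
= 0.7206
= 72.1%

72.1


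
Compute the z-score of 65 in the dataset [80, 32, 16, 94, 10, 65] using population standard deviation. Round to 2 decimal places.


Mean = (80 + 32 + 16 + 94 + 10 + 65) / 6 = 49.5
Variance = sum((x_i - mean)^2) / n = 1023.25
Std = sqrt(1023.25) = 31.9883
Z = (x - mean) / std
= (65 - 49.5) / 31.9883
= 15.5 / 31.9883
= 0.48

0.48


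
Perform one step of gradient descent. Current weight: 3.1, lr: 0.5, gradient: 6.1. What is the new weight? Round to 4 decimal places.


w_new = w_old - lr * gradient
= 3.1 - 0.5 * 6.1
= 3.1 - (3.05)
= 0.0500

0.0500


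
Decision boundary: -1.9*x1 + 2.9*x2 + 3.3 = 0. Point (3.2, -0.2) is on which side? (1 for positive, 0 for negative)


Compute -1.9 * 3.2 + 2.9 * -0.2 + 3.3
= -6.08 + -0.58 + 3.3
= -3.36
Since -3.36 < 0, the point is on the negative side.

0


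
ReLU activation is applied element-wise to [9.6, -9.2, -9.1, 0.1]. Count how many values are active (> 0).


ReLU(x) = max(0, x) for each element:
ReLU(9.6) = 9.6
ReLU(-9.2) = 0
ReLU(-9.1) = 0
ReLU(0.1) = 0.1
Active neurons (>0): 2

2


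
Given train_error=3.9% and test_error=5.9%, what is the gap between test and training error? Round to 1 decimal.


Generalization gap = test_error - train_error
= 5.9 - 3.9
= 2.0%
A moderate gap.

2.0


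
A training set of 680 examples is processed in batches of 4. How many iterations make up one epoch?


Iterations per epoch = dataset_size / batch_size
= 680 / 4
= 170

170


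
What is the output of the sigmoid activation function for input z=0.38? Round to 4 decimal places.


sigmoid(z) = 1 / (1 + exp(-z))
exp(-(0.38)) = exp(-0.38) = 0.6839
1 + 0.6839 = 1.6839
1 / 1.6839 = 0.5939

0.5939


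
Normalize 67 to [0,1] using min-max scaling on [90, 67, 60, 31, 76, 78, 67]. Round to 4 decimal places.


Min = 31, Max = 90
Range = 90 - 31 = 59
Scaled = (x - min) / (max - min)
= (67 - 31) / 59
= 36 / 59
= 0.6102

0.6102


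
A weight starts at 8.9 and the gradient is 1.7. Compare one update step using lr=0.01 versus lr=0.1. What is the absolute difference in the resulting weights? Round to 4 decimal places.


With lr=0.01: w_new = 8.9 - 0.01 * 1.7 = 8.883
With lr=0.1: w_new = 8.9 - 0.1 * 1.7 = 8.73
Absolute difference = |8.883 - 8.73|
= 0.1530

0.1530


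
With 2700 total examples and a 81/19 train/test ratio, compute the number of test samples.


Train samples = 2700 * 81% = 2187
Test samples = 2700 - 2187
= 513

513


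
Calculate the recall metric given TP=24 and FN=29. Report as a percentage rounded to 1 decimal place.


Recall = TP / (TP + FN) * 100
= 24 / (24 + 29)
= 24 / 53
= 0.4528
= 45.3%

45.3


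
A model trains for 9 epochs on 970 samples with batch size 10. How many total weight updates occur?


Iterations per epoch = 970 / 10 = 97
Total updates = iterations_per_epoch * epochs
= 97 * 9
= 873

873


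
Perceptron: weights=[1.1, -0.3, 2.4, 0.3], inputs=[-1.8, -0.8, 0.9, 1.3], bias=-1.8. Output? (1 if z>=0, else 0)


z = w . x + b
= 1.1*-1.8 + -0.3*-0.8 + 2.4*0.9 + 0.3*1.3 + -1.8
= -1.98 + 0.24 + 2.16 + 0.39 + -1.8
= 0.81 + -1.8
= -0.99
Since z = -0.99 < 0, output = 0

0


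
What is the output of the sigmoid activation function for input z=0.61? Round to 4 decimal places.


sigmoid(z) = 1 / (1 + exp(-z))
exp(-(0.61)) = exp(-0.61) = 0.5434
1 + 0.5434 = 1.5434
1 / 1.5434 = 0.6479

0.6479


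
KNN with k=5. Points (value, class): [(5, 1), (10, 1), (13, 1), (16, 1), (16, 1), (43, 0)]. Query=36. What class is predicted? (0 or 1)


Distances from query 36:
Point 43 (class 0): distance = 7
Point 16 (class 1): distance = 20
Point 16 (class 1): distance = 20
Point 13 (class 1): distance = 23
Point 10 (class 1): distance = 26
K=5 nearest neighbors: classes = [0, 1, 1, 1, 1]
Votes for class 1: 4 / 5
Majority vote => class 1

1


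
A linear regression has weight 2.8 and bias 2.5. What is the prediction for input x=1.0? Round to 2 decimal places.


y = 2.8 * 1.0 + (2.5)
= 2.8 + (2.5)
= 5.30

5.30


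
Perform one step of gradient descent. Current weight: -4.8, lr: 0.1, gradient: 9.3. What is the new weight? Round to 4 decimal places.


w_new = w_old - lr * gradient
= -4.8 - 0.1 * 9.3
= -4.8 - (0.93)
= -5.7300

-5.7300


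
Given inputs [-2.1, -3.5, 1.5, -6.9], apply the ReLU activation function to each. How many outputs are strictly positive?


ReLU(x) = max(0, x) for each element:
ReLU(-2.1) = 0
ReLU(-3.5) = 0
ReLU(1.5) = 1.5
ReLU(-6.9) = 0
Active neurons (>0): 1

1


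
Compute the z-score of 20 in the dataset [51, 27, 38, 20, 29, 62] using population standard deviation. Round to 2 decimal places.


Mean = (51 + 27 + 38 + 20 + 29 + 62) / 6 = 37.8333
Variance = sum((x_i - mean)^2) / n = 211.8056
Std = sqrt(211.8056) = 14.5535
Z = (x - mean) / std
= (20 - 37.8333) / 14.5535
= -17.8333 / 14.5535
= -1.23

-1.23


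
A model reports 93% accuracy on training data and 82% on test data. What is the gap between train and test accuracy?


Gap = train_accuracy - test_accuracy
= 93 - 82
= 11%
This gap suggests the model is overfitting.

11


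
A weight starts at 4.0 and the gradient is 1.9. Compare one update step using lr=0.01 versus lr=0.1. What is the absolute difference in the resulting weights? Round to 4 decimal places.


With lr=0.01: w_new = 4.0 - 0.01 * 1.9 = 3.981
With lr=0.1: w_new = 4.0 - 0.1 * 1.9 = 3.81
Absolute difference = |3.981 - 3.81|
= 0.1710

0.1710


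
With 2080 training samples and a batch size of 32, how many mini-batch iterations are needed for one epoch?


Iterations per epoch = dataset_size / batch_size
= 2080 / 32
= 65

65


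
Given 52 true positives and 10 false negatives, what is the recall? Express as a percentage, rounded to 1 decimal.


Recall = TP / (TP + FN) * 100
= 52 / (52 + 10)
= 52 / 62
= 0.8387
= 83.9%

83.9


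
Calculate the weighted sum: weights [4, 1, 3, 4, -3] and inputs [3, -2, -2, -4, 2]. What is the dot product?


Element-wise products:
4 * 3 = 12
1 * -2 = -2
3 * -2 = -6
4 * -4 = -16
-3 * 2 = -6
Sum = 12 + -2 + -6 + -16 + -6
= -18

-18


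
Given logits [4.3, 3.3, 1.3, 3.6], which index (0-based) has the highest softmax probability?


Softmax is a monotonic transformation, so it preserves the argmax.
We need to find the index of the maximum logit.
Index 0: 4.3
Index 1: 3.3
Index 2: 1.3
Index 3: 3.6
Maximum logit = 4.3 at index 0

0


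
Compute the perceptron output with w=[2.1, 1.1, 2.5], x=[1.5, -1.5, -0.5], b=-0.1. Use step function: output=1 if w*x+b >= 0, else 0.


z = w . x + b
= 2.1*1.5 + 1.1*-1.5 + 2.5*-0.5 + -0.1
= 3.15 + -1.65 + -1.25 + -0.1
= 0.25 + -0.1
= 0.15
Since z = 0.15 >= 0, output = 1

1


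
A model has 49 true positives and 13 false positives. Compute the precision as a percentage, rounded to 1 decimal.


Precision = TP / (TP + FP) * 100
= 49 / (49 + 13)
= 49 / 62
= 0.7903
= 79.0%

79.0


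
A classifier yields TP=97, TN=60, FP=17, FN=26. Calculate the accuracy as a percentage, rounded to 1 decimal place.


Accuracy = (TP + TN) / (TP + TN + FP + FN) * 100
= (97 + 60) / (97 + 60 + 17 + 26)
= 157 / 200
= 0.785
= 78.5%

78.5


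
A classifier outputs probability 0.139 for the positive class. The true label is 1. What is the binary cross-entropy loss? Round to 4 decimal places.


For y=1: Loss = -log(p)
= -log(0.139)
= -(-1.9733)
= 1.9733

1.9733


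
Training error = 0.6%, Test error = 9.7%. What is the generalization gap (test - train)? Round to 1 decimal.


Generalization gap = test_error - train_error
= 9.7 - 0.6
= 9.1%
A moderate gap.

9.1


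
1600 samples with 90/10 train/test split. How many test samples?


Train samples = 1600 * 90% = 1440
Test samples = 1600 - 1440
= 160

160


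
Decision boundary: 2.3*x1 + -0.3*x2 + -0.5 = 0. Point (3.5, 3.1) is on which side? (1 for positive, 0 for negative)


Compute 2.3 * 3.5 + -0.3 * 3.1 + -0.5
= 8.05 + -0.93 + -0.5
= 6.62
Since 6.62 >= 0, the point is on the positive side.

1


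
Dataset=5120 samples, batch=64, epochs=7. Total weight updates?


Iterations per epoch = 5120 / 64 = 80
Total updates = iterations_per_epoch * epochs
= 80 * 7
= 560

560


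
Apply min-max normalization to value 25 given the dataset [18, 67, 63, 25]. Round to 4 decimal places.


Min = 18, Max = 67
Range = 67 - 18 = 49
Scaled = (x - min) / (max - min)
= (25 - 18) / 49
= 7 / 49
= 0.1429

0.1429


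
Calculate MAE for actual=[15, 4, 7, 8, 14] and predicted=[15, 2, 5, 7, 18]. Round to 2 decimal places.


Absolute errors: [0, 2, 2, 1, 4]
Sum of absolute errors = 9
MAE = 9 / 5 = 1.80

1.80


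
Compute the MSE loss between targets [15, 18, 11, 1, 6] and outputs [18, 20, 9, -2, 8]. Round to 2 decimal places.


Differences: [-3, -2, 2, 3, -2]
Squared errors: [9, 4, 4, 9, 4]
Sum of squared errors = 30
MSE = 30 / 5 = 6.00

6.00


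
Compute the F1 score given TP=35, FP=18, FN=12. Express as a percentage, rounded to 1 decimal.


Precision = TP / (TP + FP) = 35 / 53 = 0.6604
Recall = TP / (TP + FN) = 35 / 47 = 0.7447
F1 = 2 * P * R / (P + R)
= 2 * 0.6604 * 0.7447 / (0.6604 + 0.7447)
= 0.9835 / 1.4051
= 0.7
As percentage: 70.0%

70.0


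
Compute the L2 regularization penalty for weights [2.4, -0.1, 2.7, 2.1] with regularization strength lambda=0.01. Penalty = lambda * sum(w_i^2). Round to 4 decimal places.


Squaring each weight:
2.4^2 = 5.76
(-0.1)^2 = 0.01
2.7^2 = 7.29
2.1^2 = 4.41
Sum of squares = 17.47
Penalty = 0.01 * 17.47 = 0.1747

0.1747


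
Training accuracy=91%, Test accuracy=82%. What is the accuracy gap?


Gap = train_accuracy - test_accuracy
= 91 - 82
= 9%
This moderate gap may indicate mild overfitting.

9


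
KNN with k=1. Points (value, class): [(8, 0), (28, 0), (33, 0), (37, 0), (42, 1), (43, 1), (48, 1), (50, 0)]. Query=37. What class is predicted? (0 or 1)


Distances from query 37:
Point 37 (class 0): distance = 0
K=1 nearest neighbors: classes = [0]
Votes for class 1: 0 / 1
Majority vote => class 0

0


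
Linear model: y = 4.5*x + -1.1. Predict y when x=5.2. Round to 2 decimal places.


y = 4.5 * 5.2 + (-1.1)
= 23.4 + (-1.1)
= 22.30

22.30


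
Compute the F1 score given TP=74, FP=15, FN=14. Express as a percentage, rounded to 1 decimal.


Precision = TP / (TP + FP) = 74 / 89 = 0.8315
Recall = TP / (TP + FN) = 74 / 88 = 0.8409
F1 = 2 * P * R / (P + R)
= 2 * 0.8315 * 0.8409 / (0.8315 + 0.8409)
= 1.3984 / 1.6724
= 0.8362
As percentage: 83.6%

83.6


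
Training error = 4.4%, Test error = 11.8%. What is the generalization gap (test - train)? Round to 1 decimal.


Generalization gap = test_error - train_error
= 11.8 - 4.4
= 7.4%
A moderate gap.

7.4


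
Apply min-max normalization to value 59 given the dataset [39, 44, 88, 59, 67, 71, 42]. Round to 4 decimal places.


Min = 39, Max = 88
Range = 88 - 39 = 49
Scaled = (x - min) / (max - min)
= (59 - 39) / 49
= 20 / 49
= 0.4082

0.4082


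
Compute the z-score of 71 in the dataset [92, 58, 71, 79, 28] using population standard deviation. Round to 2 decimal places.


Mean = (92 + 58 + 71 + 79 + 28) / 5 = 65.6
Variance = sum((x_i - mean)^2) / n = 475.44
Std = sqrt(475.44) = 21.8046
Z = (x - mean) / std
= (71 - 65.6) / 21.8046
= 5.4 / 21.8046
= 0.25

0.25


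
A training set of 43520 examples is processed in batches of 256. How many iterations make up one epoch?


Iterations per epoch = dataset_size / batch_size
= 43520 / 256
= 170

170


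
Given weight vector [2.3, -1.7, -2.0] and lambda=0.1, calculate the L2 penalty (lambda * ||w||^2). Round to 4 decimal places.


Squaring each weight:
2.3^2 = 5.29
(-1.7)^2 = 2.89
(-2.0)^2 = 4.0
Sum of squares = 12.18
Penalty = 0.1 * 12.18 = 1.2180

1.2180


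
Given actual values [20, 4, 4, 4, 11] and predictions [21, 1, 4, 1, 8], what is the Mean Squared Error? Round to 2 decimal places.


Differences: [-1, 3, 0, 3, 3]
Squared errors: [1, 9, 0, 9, 9]
Sum of squared errors = 28
MSE = 28 / 5 = 5.60

5.60


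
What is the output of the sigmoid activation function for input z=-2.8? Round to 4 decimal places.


sigmoid(z) = 1 / (1 + exp(-z))
exp(-(-2.8)) = exp(2.8) = 16.4446
1 + 16.4446 = 17.4446
1 / 17.4446 = 0.0573

0.0573


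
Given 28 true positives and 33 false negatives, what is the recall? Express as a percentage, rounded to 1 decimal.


Recall = TP / (TP + FN) * 100
= 28 / (28 + 33)
= 28 / 61
= 0.459
= 45.9%

45.9


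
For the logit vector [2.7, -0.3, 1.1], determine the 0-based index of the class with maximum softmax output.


Softmax is a monotonic transformation, so it preserves the argmax.
We need to find the index of the maximum logit.
Index 0: 2.7
Index 1: -0.3
Index 2: 1.1
Maximum logit = 2.7 at index 0

0


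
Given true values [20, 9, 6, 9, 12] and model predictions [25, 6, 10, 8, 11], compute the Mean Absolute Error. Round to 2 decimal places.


Absolute errors: [5, 3, 4, 1, 1]
Sum of absolute errors = 14
MAE = 14 / 5 = 2.80

2.80


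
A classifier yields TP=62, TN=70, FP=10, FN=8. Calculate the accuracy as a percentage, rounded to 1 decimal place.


Accuracy = (TP + TN) / (TP + TN + FP + FN) * 100
= (62 + 70) / (62 + 70 + 10 + 8)
= 132 / 150
= 0.88
= 88.0%

88.0


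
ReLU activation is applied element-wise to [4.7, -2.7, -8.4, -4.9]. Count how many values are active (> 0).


ReLU(x) = max(0, x) for each element:
ReLU(4.7) = 4.7
ReLU(-2.7) = 0
ReLU(-8.4) = 0
ReLU(-4.9) = 0
Active neurons (>0): 1

1


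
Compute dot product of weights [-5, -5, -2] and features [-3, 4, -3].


Element-wise products:
-5 * -3 = 15
-5 * 4 = -20
-2 * -3 = 6
Sum = 15 + -20 + 6
= 1

1


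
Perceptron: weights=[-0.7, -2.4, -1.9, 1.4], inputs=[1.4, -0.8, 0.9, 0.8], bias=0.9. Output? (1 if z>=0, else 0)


z = w . x + b
= -0.7*1.4 + -2.4*-0.8 + -1.9*0.9 + 1.4*0.8 + 0.9
= -0.98 + 1.92 + -1.71 + 1.12 + 0.9
= 0.35 + 0.9
= 1.25
Since z = 1.25 >= 0, output = 1

1


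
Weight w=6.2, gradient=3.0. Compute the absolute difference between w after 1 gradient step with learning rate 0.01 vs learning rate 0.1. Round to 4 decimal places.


With lr=0.01: w_new = 6.2 - 0.01 * 3.0 = 6.17
With lr=0.1: w_new = 6.2 - 0.1 * 3.0 = 5.9
Absolute difference = |6.17 - 5.9|
= 0.2700

0.2700


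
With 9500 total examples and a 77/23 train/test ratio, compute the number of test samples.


Train samples = 9500 * 77% = 7315
Test samples = 9500 - 7315
= 2185

2185


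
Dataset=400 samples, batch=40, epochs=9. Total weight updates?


Iterations per epoch = 400 / 40 = 10
Total updates = iterations_per_epoch * epochs
= 10 * 9
= 90

90


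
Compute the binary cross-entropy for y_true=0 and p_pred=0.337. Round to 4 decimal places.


For y=0: Loss = -log(1-p)
= -log(1 - 0.337)
= -log(0.663)
= -(-0.411)
= 0.4110

0.4110


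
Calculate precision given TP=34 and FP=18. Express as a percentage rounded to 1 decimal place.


Precision = TP / (TP + FP) * 100
= 34 / (34 + 18)
= 34 / 52
= 0.6538
= 65.4%

65.4


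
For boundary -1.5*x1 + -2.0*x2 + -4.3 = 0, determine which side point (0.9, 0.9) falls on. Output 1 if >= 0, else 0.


Compute -1.5 * 0.9 + -2.0 * 0.9 + -4.3
= -1.35 + -1.8 + -4.3
= -7.45
Since -7.45 < 0, the point is on the negative side.

0


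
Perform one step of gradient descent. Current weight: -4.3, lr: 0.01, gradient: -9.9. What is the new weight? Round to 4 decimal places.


w_new = w_old - lr * gradient
= -4.3 - 0.01 * -9.9
= -4.3 - (-0.099)
= -4.2010

-4.2010


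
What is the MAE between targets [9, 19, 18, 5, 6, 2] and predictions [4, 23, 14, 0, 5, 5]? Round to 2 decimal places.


Absolute errors: [5, 4, 4, 5, 1, 3]
Sum of absolute errors = 22
MAE = 22 / 6 = 3.67

3.67


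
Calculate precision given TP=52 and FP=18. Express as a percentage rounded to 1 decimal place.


Precision = TP / (TP + FP) * 100
= 52 / (52 + 18)
= 52 / 70
= 0.7429
= 74.3%

74.3


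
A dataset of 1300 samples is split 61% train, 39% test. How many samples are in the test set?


Train samples = 1300 * 61% = 793
Test samples = 1300 - 793
= 507

507


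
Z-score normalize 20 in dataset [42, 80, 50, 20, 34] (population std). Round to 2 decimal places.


Mean = (42 + 80 + 50 + 20 + 34) / 5 = 45.2
Variance = sum((x_i - mean)^2) / n = 400.96
Std = sqrt(400.96) = 20.024
Z = (x - mean) / std
= (20 - 45.2) / 20.024
= -25.2 / 20.024
= -1.26

-1.26


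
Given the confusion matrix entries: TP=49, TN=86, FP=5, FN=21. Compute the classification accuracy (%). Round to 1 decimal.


Accuracy = (TP + TN) / (TP + TN + FP + FN) * 100
= (49 + 86) / (49 + 86 + 5 + 21)
= 135 / 161
= 0.8385
= 83.9%

83.9


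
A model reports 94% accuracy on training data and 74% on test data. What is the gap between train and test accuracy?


Gap = train_accuracy - test_accuracy
= 94 - 74
= 20%
This gap suggests the model is overfitting.

20


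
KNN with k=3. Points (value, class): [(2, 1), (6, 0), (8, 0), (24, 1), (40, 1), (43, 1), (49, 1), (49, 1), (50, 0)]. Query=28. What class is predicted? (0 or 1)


Distances from query 28:
Point 24 (class 1): distance = 4
Point 40 (class 1): distance = 12
Point 43 (class 1): distance = 15
K=3 nearest neighbors: classes = [1, 1, 1]
Votes for class 1: 3 / 3
Majority vote => class 1

1


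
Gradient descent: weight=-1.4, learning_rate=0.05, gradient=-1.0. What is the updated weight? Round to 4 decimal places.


w_new = w_old - lr * gradient
= -1.4 - 0.05 * -1.0
= -1.4 - (-0.05)
= -1.3500

-1.3500


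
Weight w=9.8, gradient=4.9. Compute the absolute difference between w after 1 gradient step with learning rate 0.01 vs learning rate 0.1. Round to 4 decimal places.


With lr=0.01: w_new = 9.8 - 0.01 * 4.9 = 9.751
With lr=0.1: w_new = 9.8 - 0.1 * 4.9 = 9.31
Absolute difference = |9.751 - 9.31|
= 0.4410

0.4410


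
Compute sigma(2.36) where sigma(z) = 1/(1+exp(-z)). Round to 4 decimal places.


sigmoid(z) = 1 / (1 + exp(-z))
exp(-(2.36)) = exp(-2.36) = 0.0944
1 + 0.0944 = 1.0944
1 / 1.0944 = 0.9137

0.9137


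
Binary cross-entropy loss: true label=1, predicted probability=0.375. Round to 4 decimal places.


For y=1: Loss = -log(p)
= -log(0.375)
= -(-0.9808)
= 0.9808

0.9808


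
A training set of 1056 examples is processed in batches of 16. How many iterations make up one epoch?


Iterations per epoch = dataset_size / batch_size
= 1056 / 16
= 66

66


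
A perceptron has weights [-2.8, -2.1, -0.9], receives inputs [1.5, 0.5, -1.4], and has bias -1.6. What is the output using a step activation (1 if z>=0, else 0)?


z = w . x + b
= -2.8*1.5 + -2.1*0.5 + -0.9*-1.4 + -1.6
= -4.2 + -1.05 + 1.26 + -1.6
= -3.99 + -1.6
= -5.59
Since z = -5.59 < 0, output = 0

0


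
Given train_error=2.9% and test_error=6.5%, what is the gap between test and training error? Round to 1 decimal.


Generalization gap = test_error - train_error
= 6.5 - 2.9
= 3.6%
A moderate gap.

3.6


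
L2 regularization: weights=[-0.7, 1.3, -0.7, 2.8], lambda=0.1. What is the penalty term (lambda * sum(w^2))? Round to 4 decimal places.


Squaring each weight:
(-0.7)^2 = 0.49
1.3^2 = 1.69
(-0.7)^2 = 0.49
2.8^2 = 7.84
Sum of squares = 10.51
Penalty = 0.1 * 10.51 = 1.0510

1.0510


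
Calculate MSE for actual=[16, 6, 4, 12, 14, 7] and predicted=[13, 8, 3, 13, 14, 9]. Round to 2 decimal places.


Differences: [3, -2, 1, -1, 0, -2]
Squared errors: [9, 4, 1, 1, 0, 4]
Sum of squared errors = 19
MSE = 19 / 6 = 3.17

3.17


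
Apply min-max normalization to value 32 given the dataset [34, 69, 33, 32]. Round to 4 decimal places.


Min = 32, Max = 69
Range = 69 - 32 = 37
Scaled = (x - min) / (max - min)
= (32 - 32) / 37
= 0 / 37
= 0.0000

0.0000


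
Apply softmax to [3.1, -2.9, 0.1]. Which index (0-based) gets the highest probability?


Softmax is a monotonic transformation, so it preserves the argmax.
We need to find the index of the maximum logit.
Index 0: 3.1
Index 1: -2.9
Index 2: 0.1
Maximum logit = 3.1 at index 0

0


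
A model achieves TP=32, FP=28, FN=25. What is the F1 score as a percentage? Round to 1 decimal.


Precision = TP / (TP + FP) = 32 / 60 = 0.5333
Recall = TP / (TP + FN) = 32 / 57 = 0.5614
F1 = 2 * P * R / (P + R)
= 2 * 0.5333 * 0.5614 / (0.5333 + 0.5614)
= 0.5988 / 1.0947
= 0.547
As percentage: 54.7%

54.7


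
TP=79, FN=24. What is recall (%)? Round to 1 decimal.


Recall = TP / (TP + FN) * 100
= 79 / (79 + 24)
= 79 / 103
= 0.767
= 76.7%

76.7


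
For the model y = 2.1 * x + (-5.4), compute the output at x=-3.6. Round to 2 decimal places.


y = 2.1 * -3.6 + (-5.4)
= -7.56 + (-5.4)
= -12.96

-12.96


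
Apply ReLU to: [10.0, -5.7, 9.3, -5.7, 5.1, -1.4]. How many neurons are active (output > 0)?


ReLU(x) = max(0, x) for each element:
ReLU(10.0) = 10.0
ReLU(-5.7) = 0
ReLU(9.3) = 9.3
ReLU(-5.7) = 0
ReLU(5.1) = 5.1
ReLU(-1.4) = 0
Active neurons (>0): 3

3


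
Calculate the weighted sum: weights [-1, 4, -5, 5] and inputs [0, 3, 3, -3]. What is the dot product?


Element-wise products:
-1 * 0 = 0
4 * 3 = 12
-5 * 3 = -15
5 * -3 = -15
Sum = 0 + 12 + -15 + -15
= -18

-18


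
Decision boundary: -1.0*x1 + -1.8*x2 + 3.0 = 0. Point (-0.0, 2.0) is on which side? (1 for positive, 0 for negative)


Compute -1.0 * -0.0 + -1.8 * 2.0 + 3.0
= 0.0 + -3.6 + 3.0
= -0.6
Since -0.6 < 0, the point is on the negative side.

0


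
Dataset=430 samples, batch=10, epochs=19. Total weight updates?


Iterations per epoch = 430 / 10 = 43
Total updates = iterations_per_epoch * epochs
= 43 * 19
= 817

817


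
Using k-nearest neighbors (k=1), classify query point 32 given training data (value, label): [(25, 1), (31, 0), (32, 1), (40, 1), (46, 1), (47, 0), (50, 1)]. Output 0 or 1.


Distances from query 32:
Point 32 (class 1): distance = 0
K=1 nearest neighbors: classes = [1]
Votes for class 1: 1 / 1
Majority vote => class 1

1


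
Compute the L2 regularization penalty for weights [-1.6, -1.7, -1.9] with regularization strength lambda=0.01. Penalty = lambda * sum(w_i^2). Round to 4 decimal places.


Squaring each weight:
(-1.6)^2 = 2.56
(-1.7)^2 = 2.89
(-1.9)^2 = 3.61
Sum of squares = 9.06
Penalty = 0.01 * 9.06 = 0.0906

0.0906


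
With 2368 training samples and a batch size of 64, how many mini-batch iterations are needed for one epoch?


Iterations per epoch = dataset_size / batch_size
= 2368 / 64
= 37

37


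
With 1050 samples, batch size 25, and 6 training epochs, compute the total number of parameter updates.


Iterations per epoch = 1050 / 25 = 42
Total updates = iterations_per_epoch * epochs
= 42 * 6
= 252

252


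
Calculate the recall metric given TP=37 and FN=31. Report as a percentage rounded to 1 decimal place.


Recall = TP / (TP + FN) * 100
= 37 / (37 + 31)
= 37 / 68
= 0.5441
= 54.4%

54.4


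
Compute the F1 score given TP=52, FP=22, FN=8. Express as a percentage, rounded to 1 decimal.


Precision = TP / (TP + FP) = 52 / 74 = 0.7027
Recall = TP / (TP + FN) = 52 / 60 = 0.8667
F1 = 2 * P * R / (P + R)
= 2 * 0.7027 * 0.8667 / (0.7027 + 0.8667)
= 1.218 / 1.5694
= 0.7761
As percentage: 77.6%

77.6


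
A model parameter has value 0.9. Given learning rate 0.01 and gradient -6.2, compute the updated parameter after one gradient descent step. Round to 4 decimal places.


w_new = w_old - lr * gradient
= 0.9 - 0.01 * -6.2
= 0.9 - (-0.062)
= 0.9620

0.9620


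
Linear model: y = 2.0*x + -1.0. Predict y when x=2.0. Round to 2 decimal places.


y = 2.0 * 2.0 + (-1.0)
= 4.0 + (-1.0)
= 3.00

3.00


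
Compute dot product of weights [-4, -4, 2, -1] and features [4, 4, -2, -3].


Element-wise products:
-4 * 4 = -16
-4 * 4 = -16
2 * -2 = -4
-1 * -3 = 3
Sum = -16 + -16 + -4 + 3
= -33

-33


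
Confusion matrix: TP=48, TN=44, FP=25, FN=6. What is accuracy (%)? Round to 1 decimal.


Accuracy = (TP + TN) / (TP + TN + FP + FN) * 100
= (48 + 44) / (48 + 44 + 25 + 6)
= 92 / 123
= 0.748
= 74.8%

74.8


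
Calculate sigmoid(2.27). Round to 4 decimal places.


sigmoid(z) = 1 / (1 + exp(-z))
exp(-(2.27)) = exp(-2.27) = 0.1033
1 + 0.1033 = 1.1033
1 / 1.1033 = 0.9064

0.9064


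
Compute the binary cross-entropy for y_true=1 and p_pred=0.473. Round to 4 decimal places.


For y=1: Loss = -log(p)
= -log(0.473)
= -(-0.7487)
= 0.7487

0.7487


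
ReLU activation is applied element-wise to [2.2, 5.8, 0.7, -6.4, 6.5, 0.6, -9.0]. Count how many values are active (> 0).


ReLU(x) = max(0, x) for each element:
ReLU(2.2) = 2.2
ReLU(5.8) = 5.8
ReLU(0.7) = 0.7
ReLU(-6.4) = 0
ReLU(6.5) = 6.5
ReLU(0.6) = 0.6
ReLU(-9.0) = 0
Active neurons (>0): 5

5


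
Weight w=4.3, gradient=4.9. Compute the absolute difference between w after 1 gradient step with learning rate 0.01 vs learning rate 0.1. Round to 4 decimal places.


With lr=0.01: w_new = 4.3 - 0.01 * 4.9 = 4.251
With lr=0.1: w_new = 4.3 - 0.1 * 4.9 = 3.81
Absolute difference = |4.251 - 3.81|
= 0.4410

0.4410


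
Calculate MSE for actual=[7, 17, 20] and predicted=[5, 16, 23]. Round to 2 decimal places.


Differences: [2, 1, -3]
Squared errors: [4, 1, 9]
Sum of squared errors = 14
MSE = 14 / 3 = 4.67

4.67


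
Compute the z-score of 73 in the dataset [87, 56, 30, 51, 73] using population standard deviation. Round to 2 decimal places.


Mean = (87 + 56 + 30 + 51 + 73) / 5 = 59.4
Variance = sum((x_i - mean)^2) / n = 378.64
Std = sqrt(378.64) = 19.4587
Z = (x - mean) / std
= (73 - 59.4) / 19.4587
= 13.6 / 19.4587
= 0.70

0.70


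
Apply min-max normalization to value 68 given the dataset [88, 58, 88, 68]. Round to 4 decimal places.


Min = 58, Max = 88
Range = 88 - 58 = 30
Scaled = (x - min) / (max - min)
= (68 - 58) / 30
= 10 / 30
= 0.3333

0.3333


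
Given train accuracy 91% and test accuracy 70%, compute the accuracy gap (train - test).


Gap = train_accuracy - test_accuracy
= 91 - 70
= 21%
This large gap strongly indicates overfitting.

21


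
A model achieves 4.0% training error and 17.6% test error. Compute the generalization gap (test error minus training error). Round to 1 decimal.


Generalization gap = test_error - train_error
= 17.6 - 4.0
= 13.6%
A large gap suggests overfitting.

13.6


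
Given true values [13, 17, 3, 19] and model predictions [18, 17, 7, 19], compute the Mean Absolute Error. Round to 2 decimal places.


Absolute errors: [5, 0, 4, 0]
Sum of absolute errors = 9
MAE = 9 / 4 = 2.25

2.25


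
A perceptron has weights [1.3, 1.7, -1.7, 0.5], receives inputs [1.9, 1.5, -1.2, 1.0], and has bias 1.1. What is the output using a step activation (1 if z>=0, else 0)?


z = w . x + b
= 1.3*1.9 + 1.7*1.5 + -1.7*-1.2 + 0.5*1.0 + 1.1
= 2.47 + 2.55 + 2.04 + 0.5 + 1.1
= 7.56 + 1.1
= 8.66
Since z = 8.66 >= 0, output = 1

1


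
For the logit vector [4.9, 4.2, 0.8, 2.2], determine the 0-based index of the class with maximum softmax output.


Softmax is a monotonic transformation, so it preserves the argmax.
We need to find the index of the maximum logit.
Index 0: 4.9
Index 1: 4.2
Index 2: 0.8
Index 3: 2.2
Maximum logit = 4.9 at index 0

0


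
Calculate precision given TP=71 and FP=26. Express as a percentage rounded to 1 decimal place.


Precision = TP / (TP + FP) * 100
= 71 / (71 + 26)
= 71 / 97
= 0.732
= 73.2%

73.2


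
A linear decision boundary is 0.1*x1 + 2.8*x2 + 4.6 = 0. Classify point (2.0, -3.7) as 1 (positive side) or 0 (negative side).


Compute 0.1 * 2.0 + 2.8 * -3.7 + 4.6
= 0.2 + -10.36 + 4.6
= -5.56
Since -5.56 < 0, the point is on the negative side.

0


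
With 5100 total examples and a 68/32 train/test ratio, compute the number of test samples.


Train samples = 5100 * 68% = 3468
Test samples = 5100 - 3468
= 1632

1632


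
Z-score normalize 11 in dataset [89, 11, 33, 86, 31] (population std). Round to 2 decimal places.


Mean = (89 + 11 + 33 + 86 + 31) / 5 = 50.0
Variance = sum((x_i - mean)^2) / n = 997.6
Std = sqrt(997.6) = 31.5848
Z = (x - mean) / std
= (11 - 50.0) / 31.5848
= -39.0 / 31.5848
= -1.23

-1.23


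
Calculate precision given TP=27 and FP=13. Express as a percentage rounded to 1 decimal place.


Precision = TP / (TP + FP) * 100
= 27 / (27 + 13)
= 27 / 40
= 0.675
= 67.5%

67.5


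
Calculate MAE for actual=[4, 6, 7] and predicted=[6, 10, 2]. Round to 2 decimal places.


Absolute errors: [2, 4, 5]
Sum of absolute errors = 11
MAE = 11 / 3 = 3.67

3.67


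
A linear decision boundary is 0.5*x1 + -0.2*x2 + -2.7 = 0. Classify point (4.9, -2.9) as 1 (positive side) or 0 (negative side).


Compute 0.5 * 4.9 + -0.2 * -2.9 + -2.7
= 2.45 + 0.58 + -2.7
= 0.33
Since 0.33 >= 0, the point is on the positive side.

1


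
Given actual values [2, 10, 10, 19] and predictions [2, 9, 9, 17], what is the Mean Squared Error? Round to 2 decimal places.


Differences: [0, 1, 1, 2]
Squared errors: [0, 1, 1, 4]
Sum of squared errors = 6
MSE = 6 / 4 = 1.50

1.50


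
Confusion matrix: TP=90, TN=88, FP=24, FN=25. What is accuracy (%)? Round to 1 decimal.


Accuracy = (TP + TN) / (TP + TN + FP + FN) * 100
= (90 + 88) / (90 + 88 + 24 + 25)
= 178 / 227
= 0.7841
= 78.4%

78.4


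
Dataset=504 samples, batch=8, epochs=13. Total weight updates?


Iterations per epoch = 504 / 8 = 63
Total updates = iterations_per_epoch * epochs
= 63 * 13
= 819

819


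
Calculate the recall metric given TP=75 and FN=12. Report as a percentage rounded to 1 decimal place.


Recall = TP / (TP + FN) * 100
= 75 / (75 + 12)
= 75 / 87
= 0.8621
= 86.2%

86.2


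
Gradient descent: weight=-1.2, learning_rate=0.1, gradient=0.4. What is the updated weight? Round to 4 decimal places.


w_new = w_old - lr * gradient
= -1.2 - 0.1 * 0.4
= -1.2 - (0.04)
= -1.2400

-1.2400


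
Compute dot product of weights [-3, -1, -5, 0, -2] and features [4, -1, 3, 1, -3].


Element-wise products:
-3 * 4 = -12
-1 * -1 = 1
-5 * 3 = -15
0 * 1 = 0
-2 * -3 = 6
Sum = -12 + 1 + -15 + 0 + 6
= -20

-20


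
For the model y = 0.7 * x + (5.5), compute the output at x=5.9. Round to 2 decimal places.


y = 0.7 * 5.9 + (5.5)
= 4.13 + (5.5)
= 9.63

9.63


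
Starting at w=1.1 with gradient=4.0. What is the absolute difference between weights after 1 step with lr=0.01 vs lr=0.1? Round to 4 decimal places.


With lr=0.01: w_new = 1.1 - 0.01 * 4.0 = 1.06
With lr=0.1: w_new = 1.1 - 0.1 * 4.0 = 0.7
Absolute difference = |1.06 - 0.7|
= 0.3600

0.3600


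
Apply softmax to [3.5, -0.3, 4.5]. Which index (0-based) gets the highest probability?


Softmax is a monotonic transformation, so it preserves the argmax.
We need to find the index of the maximum logit.
Index 0: 3.5
Index 1: -0.3
Index 2: 4.5
Maximum logit = 4.5 at index 2

2


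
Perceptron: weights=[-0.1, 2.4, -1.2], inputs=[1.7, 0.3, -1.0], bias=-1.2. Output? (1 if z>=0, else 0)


z = w . x + b
= -0.1*1.7 + 2.4*0.3 + -1.2*-1.0 + -1.2
= -0.17 + 0.72 + 1.2 + -1.2
= 1.75 + -1.2
= 0.55
Since z = 0.55 >= 0, output = 1

1


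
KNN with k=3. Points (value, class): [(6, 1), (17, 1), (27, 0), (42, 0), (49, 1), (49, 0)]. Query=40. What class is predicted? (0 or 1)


Distances from query 40:
Point 42 (class 0): distance = 2
Point 49 (class 0): distance = 9
Point 49 (class 1): distance = 9
K=3 nearest neighbors: classes = [0, 0, 1]
Votes for class 1: 1 / 3
Majority vote => class 0

0


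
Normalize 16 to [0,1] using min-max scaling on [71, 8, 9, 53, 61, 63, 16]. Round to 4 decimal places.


Min = 8, Max = 71
Range = 71 - 8 = 63
Scaled = (x - min) / (max - min)
= (16 - 8) / 63
= 8 / 63
= 0.1270

0.1270


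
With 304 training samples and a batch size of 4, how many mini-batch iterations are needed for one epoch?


Iterations per epoch = dataset_size / batch_size
= 304 / 4
= 76

76


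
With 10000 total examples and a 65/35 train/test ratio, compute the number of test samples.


Train samples = 10000 * 65% = 6500
Test samples = 10000 - 6500
= 3500

3500


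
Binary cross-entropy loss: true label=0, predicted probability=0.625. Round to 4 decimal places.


For y=0: Loss = -log(1-p)
= -log(1 - 0.625)
= -log(0.375)
= -(-0.9808)
= 0.9808

0.9808


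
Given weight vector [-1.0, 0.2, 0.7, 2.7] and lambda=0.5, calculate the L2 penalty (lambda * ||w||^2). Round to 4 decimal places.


Squaring each weight:
(-1.0)^2 = 1.0
0.2^2 = 0.04
0.7^2 = 0.49
2.7^2 = 7.29
Sum of squares = 8.82
Penalty = 0.5 * 8.82 = 4.4100

4.4100


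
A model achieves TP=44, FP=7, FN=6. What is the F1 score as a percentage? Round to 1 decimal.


Precision = TP / (TP + FP) = 44 / 51 = 0.8627
Recall = TP / (TP + FN) = 44 / 50 = 0.88
F1 = 2 * P * R / (P + R)
= 2 * 0.8627 * 0.88 / (0.8627 + 0.88)
= 1.5184 / 1.7427
= 0.8713
As percentage: 87.1%

87.1


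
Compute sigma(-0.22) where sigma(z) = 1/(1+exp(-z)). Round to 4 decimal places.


sigmoid(z) = 1 / (1 + exp(-z))
exp(-(-0.22)) = exp(0.22) = 1.2461
1 + 1.2461 = 2.2461
1 / 2.2461 = 0.4452

0.4452


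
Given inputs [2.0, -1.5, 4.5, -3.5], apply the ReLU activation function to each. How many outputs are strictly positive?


ReLU(x) = max(0, x) for each element:
ReLU(2.0) = 2.0
ReLU(-1.5) = 0
ReLU(4.5) = 4.5
ReLU(-3.5) = 0
Active neurons (>0): 2

2


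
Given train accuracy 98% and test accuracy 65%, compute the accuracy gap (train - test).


Gap = train_accuracy - test_accuracy
= 98 - 65
= 33%
This large gap strongly indicates overfitting.

33


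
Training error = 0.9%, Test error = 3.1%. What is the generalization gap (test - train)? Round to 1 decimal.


Generalization gap = test_error - train_error
= 3.1 - 0.9
= 2.2%
A moderate gap.

2.2


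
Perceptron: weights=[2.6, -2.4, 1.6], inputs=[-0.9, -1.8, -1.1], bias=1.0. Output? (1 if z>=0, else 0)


z = w . x + b
= 2.6*-0.9 + -2.4*-1.8 + 1.6*-1.1 + 1.0
= -2.34 + 4.32 + -1.76 + 1.0
= 0.22 + 1.0
= 1.22
Since z = 1.22 >= 0, output = 1

1


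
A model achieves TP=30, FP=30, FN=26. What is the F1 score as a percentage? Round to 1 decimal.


Precision = TP / (TP + FP) = 30 / 60 = 0.5
Recall = TP / (TP + FN) = 30 / 56 = 0.5357
F1 = 2 * P * R / (P + R)
= 2 * 0.5 * 0.5357 / (0.5 + 0.5357)
= 0.5357 / 1.0357
= 0.5172
As percentage: 51.7%

51.7


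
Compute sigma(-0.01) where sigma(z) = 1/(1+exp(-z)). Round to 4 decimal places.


sigmoid(z) = 1 / (1 + exp(-z))
exp(-(-0.01)) = exp(0.01) = 1.01
1 + 1.01 = 2.0101
1 / 2.0101 = 0.4975

0.4975


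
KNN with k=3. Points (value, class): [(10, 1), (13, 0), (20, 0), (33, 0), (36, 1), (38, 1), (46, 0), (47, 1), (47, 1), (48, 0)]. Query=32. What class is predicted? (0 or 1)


Distances from query 32:
Point 33 (class 0): distance = 1
Point 36 (class 1): distance = 4
Point 38 (class 1): distance = 6
K=3 nearest neighbors: classes = [0, 1, 1]
Votes for class 1: 2 / 3
Majority vote => class 1

1


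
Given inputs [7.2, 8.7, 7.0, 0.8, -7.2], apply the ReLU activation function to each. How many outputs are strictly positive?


ReLU(x) = max(0, x) for each element:
ReLU(7.2) = 7.2
ReLU(8.7) = 8.7
ReLU(7.0) = 7.0
ReLU(0.8) = 0.8
ReLU(-7.2) = 0
Active neurons (>0): 4

4


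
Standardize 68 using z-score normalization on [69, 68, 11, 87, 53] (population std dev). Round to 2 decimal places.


Mean = (69 + 68 + 11 + 87 + 53) / 5 = 57.6
Variance = sum((x_i - mean)^2) / n = 659.04
Std = sqrt(659.04) = 25.6718
Z = (x - mean) / std
= (68 - 57.6) / 25.6718
= 10.4 / 25.6718
= 0.41

0.41


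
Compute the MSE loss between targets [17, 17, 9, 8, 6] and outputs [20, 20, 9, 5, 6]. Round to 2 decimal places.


Differences: [-3, -3, 0, 3, 0]
Squared errors: [9, 9, 0, 9, 0]
Sum of squared errors = 27
MSE = 27 / 5 = 5.40

5.40


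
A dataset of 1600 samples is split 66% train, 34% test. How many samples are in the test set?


Train samples = 1600 * 66% = 1056
Test samples = 1600 - 1056
= 544

544


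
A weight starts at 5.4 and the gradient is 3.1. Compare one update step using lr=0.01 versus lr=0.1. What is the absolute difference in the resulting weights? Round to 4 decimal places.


With lr=0.01: w_new = 5.4 - 0.01 * 3.1 = 5.369
With lr=0.1: w_new = 5.4 - 0.1 * 3.1 = 5.09
Absolute difference = |5.369 - 5.09|
= 0.2790

0.2790


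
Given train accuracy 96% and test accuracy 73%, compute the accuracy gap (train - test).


Gap = train_accuracy - test_accuracy
= 96 - 73
= 23%
This large gap strongly indicates overfitting.

23


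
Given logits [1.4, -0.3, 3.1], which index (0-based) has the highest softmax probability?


Softmax is a monotonic transformation, so it preserves the argmax.
We need to find the index of the maximum logit.
Index 0: 1.4
Index 1: -0.3
Index 2: 3.1
Maximum logit = 3.1 at index 2

2


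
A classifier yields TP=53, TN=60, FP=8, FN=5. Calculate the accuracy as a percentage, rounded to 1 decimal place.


Accuracy = (TP + TN) / (TP + TN + FP + FN) * 100
= (53 + 60) / (53 + 60 + 8 + 5)
= 113 / 126
= 0.8968
= 89.7%

89.7


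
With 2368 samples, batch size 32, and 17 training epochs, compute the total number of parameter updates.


Iterations per epoch = 2368 / 32 = 74
Total updates = iterations_per_epoch * epochs
= 74 * 17
= 1258

1258


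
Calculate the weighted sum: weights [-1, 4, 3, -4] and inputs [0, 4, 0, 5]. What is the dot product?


Element-wise products:
-1 * 0 = 0
4 * 4 = 16
3 * 0 = 0
-4 * 5 = -20
Sum = 0 + 16 + 0 + -20
= -4

-4


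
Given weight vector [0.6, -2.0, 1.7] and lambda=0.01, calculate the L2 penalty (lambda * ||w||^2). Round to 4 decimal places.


Squaring each weight:
0.6^2 = 0.36
(-2.0)^2 = 4.0
1.7^2 = 2.89
Sum of squares = 7.25
Penalty = 0.01 * 7.25 = 0.0725

0.0725


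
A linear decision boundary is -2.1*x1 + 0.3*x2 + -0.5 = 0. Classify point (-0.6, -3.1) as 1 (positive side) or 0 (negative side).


Compute -2.1 * -0.6 + 0.3 * -3.1 + -0.5
= 1.26 + -0.93 + -0.5
= -0.17
Since -0.17 < 0, the point is on the negative side.

0


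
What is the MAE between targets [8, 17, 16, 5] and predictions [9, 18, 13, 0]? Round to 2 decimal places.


Absolute errors: [1, 1, 3, 5]
Sum of absolute errors = 10
MAE = 10 / 4 = 2.50

2.50


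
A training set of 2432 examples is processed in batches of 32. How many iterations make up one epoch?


Iterations per epoch = dataset_size / batch_size
= 2432 / 32
= 76

76


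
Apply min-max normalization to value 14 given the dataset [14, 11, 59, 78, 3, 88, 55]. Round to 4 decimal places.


Min = 3, Max = 88
Range = 88 - 3 = 85
Scaled = (x - min) / (max - min)
= (14 - 3) / 85
= 11 / 85
= 0.1294

0.1294


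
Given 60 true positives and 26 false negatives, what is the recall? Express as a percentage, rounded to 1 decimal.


Recall = TP / (TP + FN) * 100
= 60 / (60 + 26)
= 60 / 86
= 0.6977
= 69.8%

69.8
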